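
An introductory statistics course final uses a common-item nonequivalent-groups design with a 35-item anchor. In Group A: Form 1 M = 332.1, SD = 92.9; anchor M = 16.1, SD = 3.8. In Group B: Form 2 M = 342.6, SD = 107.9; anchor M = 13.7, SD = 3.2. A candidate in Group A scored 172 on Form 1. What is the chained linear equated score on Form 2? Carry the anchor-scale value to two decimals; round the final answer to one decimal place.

Form 1 → anchor (Group A): v = (3.8/92.9)(172 − 332.1) + 16.1 = 9.55
anchor → Form 2 (Group B): y = (107.9/3.2)(9.55 − 13.7) + 342.6 = 202.7

202.7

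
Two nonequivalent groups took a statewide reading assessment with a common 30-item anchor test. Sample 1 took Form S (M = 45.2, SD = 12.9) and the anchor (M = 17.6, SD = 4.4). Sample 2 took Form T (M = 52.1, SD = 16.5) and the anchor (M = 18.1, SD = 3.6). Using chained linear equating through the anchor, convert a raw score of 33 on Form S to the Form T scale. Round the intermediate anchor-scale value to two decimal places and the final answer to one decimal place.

30.7

Form S → anchor (Sample 1): v = (4.4/12.9)(33 − 45.2) + 17.6 = 13.44
anchor → Form T (Sample 2): y = (16.5/3.6)(13.44 − 18.1) + 52.1 = 30.7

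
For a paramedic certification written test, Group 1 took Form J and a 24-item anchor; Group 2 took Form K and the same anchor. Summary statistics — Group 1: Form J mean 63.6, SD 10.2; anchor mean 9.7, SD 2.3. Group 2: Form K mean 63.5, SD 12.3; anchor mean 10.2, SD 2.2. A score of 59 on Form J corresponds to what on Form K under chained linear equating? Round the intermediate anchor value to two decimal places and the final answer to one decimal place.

54.9

Form J → anchor (Group 1): v = (2.3/10.2)(59 − 63.6) + 9.7 = 8.66
anchor → Form K (Group 2): y = (12.3/2.2)(8.66 − 10.2) + 63.5 = 54.9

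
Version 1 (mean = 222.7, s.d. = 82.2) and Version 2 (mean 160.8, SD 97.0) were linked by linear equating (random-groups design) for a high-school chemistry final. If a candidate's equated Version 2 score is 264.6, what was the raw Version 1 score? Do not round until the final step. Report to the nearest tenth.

310.7

Invert y = (SD_Y/SD_X)(x − M_X) + M_Y:
x = (SD_X/SD_Y)(y − M_Y) + M_X = (82.2/97.0)(264.6 − 160.8) + 222.7
x = 0.847423 × 103.800 + 222.7 = 310.7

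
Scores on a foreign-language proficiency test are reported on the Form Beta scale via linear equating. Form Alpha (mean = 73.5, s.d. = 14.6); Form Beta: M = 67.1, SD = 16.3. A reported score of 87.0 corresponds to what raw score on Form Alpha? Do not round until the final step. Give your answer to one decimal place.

Invert y = (SD_Y/SD_X)(x − M_X) + M_Y:
x = (SD_X/SD_Y)(y − M_Y) + M_X = (14.6/16.3)(87.0 − 67.1) + 73.5
x = 0.895706 × 19.900 + 73.5 = 91.3

91.3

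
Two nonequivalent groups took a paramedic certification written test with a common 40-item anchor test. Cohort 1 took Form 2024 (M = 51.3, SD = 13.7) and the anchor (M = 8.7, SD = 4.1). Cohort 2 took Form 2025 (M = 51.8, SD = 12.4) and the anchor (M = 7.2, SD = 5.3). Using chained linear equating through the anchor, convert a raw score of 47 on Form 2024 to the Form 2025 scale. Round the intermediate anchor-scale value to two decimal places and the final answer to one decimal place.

52.3

Form 2024 → anchor (Cohort 1): v = (4.1/13.7)(47 − 51.3) + 8.7 = 7.41
anchor → Form 2025 (Cohort 2): y = (12.4/5.3)(7.41 − 7.2) + 51.8 = 52.3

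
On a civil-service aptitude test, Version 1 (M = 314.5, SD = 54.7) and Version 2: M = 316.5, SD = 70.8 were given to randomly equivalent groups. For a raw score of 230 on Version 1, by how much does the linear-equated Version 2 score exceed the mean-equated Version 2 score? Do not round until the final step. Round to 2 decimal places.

-24.87

Mean-equated: 230 + (316.5 − 314.5) = 232.00
Linear-equated: (70.8/54.7)(230 − 314.5) + 316.5 = 207.129
Difference = 207.129 − 232.00 = -24.87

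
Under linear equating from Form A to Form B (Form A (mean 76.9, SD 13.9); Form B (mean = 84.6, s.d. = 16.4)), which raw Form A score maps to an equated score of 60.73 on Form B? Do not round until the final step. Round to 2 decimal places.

Invert y = (SD_Y/SD_X)(x − M_X) + M_Y:
x = (SD_X/SD_Y)(y − M_Y) + M_X = (13.9/16.4)(60.73 − 84.6) + 76.9
x = 0.847561 × -23.870 + 76.9 = 56.67

56.67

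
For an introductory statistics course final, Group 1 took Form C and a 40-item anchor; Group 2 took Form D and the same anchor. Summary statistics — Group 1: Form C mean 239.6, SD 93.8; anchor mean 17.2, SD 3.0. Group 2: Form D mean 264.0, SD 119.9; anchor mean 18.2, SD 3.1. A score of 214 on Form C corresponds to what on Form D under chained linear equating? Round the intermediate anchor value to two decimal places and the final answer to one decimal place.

Form C → anchor (Group 1): v = (3.0/93.8)(214 − 239.6) + 17.2 = 16.38
anchor → Form D (Group 2): y = (119.9/3.1)(16.38 − 18.2) + 264.0 = 193.6

193.6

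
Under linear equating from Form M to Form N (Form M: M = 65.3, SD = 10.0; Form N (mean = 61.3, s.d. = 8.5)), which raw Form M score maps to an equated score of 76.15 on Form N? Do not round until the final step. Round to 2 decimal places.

Invert y = (SD_Y/SD_X)(x − M_X) + M_Y:
x = (SD_X/SD_Y)(y − M_Y) + M_X = (10.0/8.5)(76.15 − 61.3) + 65.3
x = 1.176471 × 14.850 + 65.3 = 82.77

82.77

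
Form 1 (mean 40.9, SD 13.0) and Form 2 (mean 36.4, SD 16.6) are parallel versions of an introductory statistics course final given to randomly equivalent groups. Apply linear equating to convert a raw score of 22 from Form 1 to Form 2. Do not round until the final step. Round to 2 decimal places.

12.27

Linear equating: y = (SD_Y/SD_X)(x − M_X) + M_Y
y = (16.6/13.0)(22 − 40.9) + 36.4
y = 1.276923 × -18.9 + 36.4 = -24.1338 + 36.4 = 12.27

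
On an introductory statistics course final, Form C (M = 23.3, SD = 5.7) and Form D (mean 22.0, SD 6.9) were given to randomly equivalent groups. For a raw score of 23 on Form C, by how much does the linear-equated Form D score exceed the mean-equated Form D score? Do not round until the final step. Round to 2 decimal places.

-0.06

Mean-equated: 23 + (22.0 − 23.3) = 21.70
Linear-equated: (6.9/5.7)(23 − 23.3) + 22.0 = 21.637
Difference = 21.637 − 21.70 = -0.06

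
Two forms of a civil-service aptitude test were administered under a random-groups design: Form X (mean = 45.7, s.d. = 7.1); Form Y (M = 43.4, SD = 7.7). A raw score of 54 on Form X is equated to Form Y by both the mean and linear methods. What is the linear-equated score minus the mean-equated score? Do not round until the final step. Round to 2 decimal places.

Mean-equated: 54 + (43.4 − 45.7) = 51.70
Linear-equated: (7.7/7.1)(54 − 45.7) + 43.4 = 52.401
Difference = 52.401 − 51.70 = 0.70

0.70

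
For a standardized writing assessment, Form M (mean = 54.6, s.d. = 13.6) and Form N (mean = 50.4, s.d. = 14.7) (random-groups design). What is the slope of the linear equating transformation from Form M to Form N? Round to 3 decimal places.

A = SD_Y / SD_X = 14.7 / 13.6 = 1.081

1.081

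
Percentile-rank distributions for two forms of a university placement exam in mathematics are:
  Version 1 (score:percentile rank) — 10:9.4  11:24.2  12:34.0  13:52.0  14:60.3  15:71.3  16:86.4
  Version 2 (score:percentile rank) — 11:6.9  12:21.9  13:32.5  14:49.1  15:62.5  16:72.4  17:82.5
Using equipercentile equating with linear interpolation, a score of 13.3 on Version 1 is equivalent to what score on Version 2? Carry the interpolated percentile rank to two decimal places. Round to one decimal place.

PR of 13.3 on Version 1: 52.0 + (13.3 − 13)/(14 − 13) × (60.3 − 52.0) = 54.49
On Version 2, PR 54.49 falls between score 14 (PR 49.1) and 15 (PR 62.5).
Interpolate: 14 + (54.49 − 49.1)/(62.5 − 49.1) × (15 − 14) = 14.4

14.4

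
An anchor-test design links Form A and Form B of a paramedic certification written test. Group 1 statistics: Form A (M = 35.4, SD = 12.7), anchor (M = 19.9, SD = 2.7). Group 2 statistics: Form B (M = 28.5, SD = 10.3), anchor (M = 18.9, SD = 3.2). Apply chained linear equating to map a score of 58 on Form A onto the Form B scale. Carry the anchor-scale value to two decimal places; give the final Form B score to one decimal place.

Form A → anchor (Group 1): v = (2.7/12.7)(58 − 35.4) + 19.9 = 24.70
anchor → Form B (Group 2): y = (10.3/3.2)(24.70 − 18.9) + 28.5 = 47.2

47.2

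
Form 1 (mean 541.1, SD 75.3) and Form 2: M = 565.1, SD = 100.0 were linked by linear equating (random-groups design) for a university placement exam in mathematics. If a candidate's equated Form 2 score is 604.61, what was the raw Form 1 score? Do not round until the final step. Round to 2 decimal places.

Invert y = (SD_Y/SD_X)(x − M_X) + M_Y:
x = (SD_X/SD_Y)(y − M_Y) + M_X = (75.3/100.0)(604.61 − 565.1) + 541.1
x = 0.753000 × 39.510 + 541.1 = 570.85

570.85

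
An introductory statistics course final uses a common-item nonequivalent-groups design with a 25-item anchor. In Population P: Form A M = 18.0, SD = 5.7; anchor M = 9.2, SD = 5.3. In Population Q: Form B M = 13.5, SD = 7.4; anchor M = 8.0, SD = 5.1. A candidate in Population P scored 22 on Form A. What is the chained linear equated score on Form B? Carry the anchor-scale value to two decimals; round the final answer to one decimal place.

20.6

Form A → anchor (Population P): v = (5.3/5.7)(22 − 18.0) + 9.2 = 12.92
anchor → Form B (Population Q): y = (7.4/5.1)(12.92 − 8.0) + 13.5 = 20.6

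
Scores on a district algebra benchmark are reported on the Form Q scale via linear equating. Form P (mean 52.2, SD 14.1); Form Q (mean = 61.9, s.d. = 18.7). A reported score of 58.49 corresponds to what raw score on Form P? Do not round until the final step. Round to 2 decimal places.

49.63

Invert y = (SD_Y/SD_X)(x − M_X) + M_Y:
x = (SD_X/SD_Y)(y − M_Y) + M_X = (14.1/18.7)(58.49 − 61.9) + 52.2
x = 0.754011 × -3.410 + 52.2 = 49.63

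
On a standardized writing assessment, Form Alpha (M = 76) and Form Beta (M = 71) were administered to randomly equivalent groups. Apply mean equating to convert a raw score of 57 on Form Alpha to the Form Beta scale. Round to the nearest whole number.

Mean equating: y = x + (M_Y − M_X) = 57 + (71 − 76) = 52

52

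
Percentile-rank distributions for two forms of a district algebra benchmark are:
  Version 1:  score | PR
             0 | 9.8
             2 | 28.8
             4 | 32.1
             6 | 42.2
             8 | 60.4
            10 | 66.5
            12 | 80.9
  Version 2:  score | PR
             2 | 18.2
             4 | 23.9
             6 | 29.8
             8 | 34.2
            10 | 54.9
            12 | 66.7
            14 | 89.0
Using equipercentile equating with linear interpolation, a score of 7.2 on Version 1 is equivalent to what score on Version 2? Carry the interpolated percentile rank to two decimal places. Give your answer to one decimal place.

PR of 7.2 on Version 1: 42.2 + (7.2 − 6)/(8 − 6) × (60.4 − 42.2) = 53.12
On Version 2, PR 53.12 falls between score 8 (PR 34.2) and 10 (PR 54.9).
Interpolate: 8 + (53.12 − 34.2)/(54.9 − 34.2) × (10 − 8) = 9.8

9.8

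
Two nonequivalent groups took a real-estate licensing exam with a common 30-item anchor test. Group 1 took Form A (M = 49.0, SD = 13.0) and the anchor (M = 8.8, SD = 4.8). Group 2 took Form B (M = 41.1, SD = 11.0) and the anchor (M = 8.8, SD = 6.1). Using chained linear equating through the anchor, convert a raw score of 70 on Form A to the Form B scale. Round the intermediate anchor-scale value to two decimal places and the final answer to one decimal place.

55.1

Form A → anchor (Group 1): v = (4.8/13.0)(70 − 49.0) + 8.8 = 16.55
anchor → Form B (Group 2): y = (11.0/6.1)(16.55 − 8.8) + 41.1 = 55.1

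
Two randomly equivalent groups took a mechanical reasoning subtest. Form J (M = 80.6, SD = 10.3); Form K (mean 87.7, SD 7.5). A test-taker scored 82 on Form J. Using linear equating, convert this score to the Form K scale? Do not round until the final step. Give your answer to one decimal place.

88.7

Linear equating: y = (SD_Y/SD_X)(x − M_X) + M_Y
y = (7.5/10.3)(82 − 80.6) + 87.7
y = 0.728155 × 1.4 + 87.7 = 1.0194 + 87.7 = 88.7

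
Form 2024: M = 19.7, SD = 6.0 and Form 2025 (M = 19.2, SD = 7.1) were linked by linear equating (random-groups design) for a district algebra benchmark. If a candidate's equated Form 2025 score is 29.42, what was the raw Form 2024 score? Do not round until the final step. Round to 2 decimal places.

Invert y = (SD_Y/SD_X)(x − M_X) + M_Y:
x = (SD_X/SD_Y)(y − M_Y) + M_X = (6.0/7.1)(29.42 − 19.2) + 19.7
x = 0.845070 × 10.220 + 19.7 = 28.34

28.34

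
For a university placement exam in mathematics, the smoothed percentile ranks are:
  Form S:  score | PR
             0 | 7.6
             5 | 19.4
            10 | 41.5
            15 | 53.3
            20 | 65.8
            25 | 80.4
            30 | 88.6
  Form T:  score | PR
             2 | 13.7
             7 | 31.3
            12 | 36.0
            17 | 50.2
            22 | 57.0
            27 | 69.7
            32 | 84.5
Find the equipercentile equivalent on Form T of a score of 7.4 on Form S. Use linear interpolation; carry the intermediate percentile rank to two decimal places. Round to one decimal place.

6.6

PR of 7.4 on Form S: 19.4 + (7.4 − 5)/(10 − 5) × (41.5 − 19.4) = 30.01
On Form T, PR 30.01 falls between score 2 (PR 13.7) and 7 (PR 31.3).
Interpolate: 2 + (30.01 − 13.7)/(31.3 − 13.7) × (7 − 2) = 6.6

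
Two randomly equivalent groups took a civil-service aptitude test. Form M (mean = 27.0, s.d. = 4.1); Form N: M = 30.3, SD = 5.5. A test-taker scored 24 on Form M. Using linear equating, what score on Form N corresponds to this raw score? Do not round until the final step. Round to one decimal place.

Linear equating: y = (SD_Y/SD_X)(x − M_X) + M_Y
y = (5.5/4.1)(24 − 27.0) + 30.3
y = 1.341463 × -3.0 + 30.3 = -4.0244 + 30.3 = 26.3

26.3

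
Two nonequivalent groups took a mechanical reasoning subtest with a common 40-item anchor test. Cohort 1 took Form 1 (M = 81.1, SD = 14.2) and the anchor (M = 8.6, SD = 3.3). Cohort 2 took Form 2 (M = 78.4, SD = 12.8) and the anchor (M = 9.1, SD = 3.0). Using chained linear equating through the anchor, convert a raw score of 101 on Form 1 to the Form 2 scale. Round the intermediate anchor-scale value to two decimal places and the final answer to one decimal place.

96.0

Form 1 → anchor (Cohort 1): v = (3.3/14.2)(101 − 81.1) + 8.6 = 13.22
anchor → Form 2 (Cohort 2): y = (12.8/3.0)(13.22 − 9.1) + 78.4 = 96.0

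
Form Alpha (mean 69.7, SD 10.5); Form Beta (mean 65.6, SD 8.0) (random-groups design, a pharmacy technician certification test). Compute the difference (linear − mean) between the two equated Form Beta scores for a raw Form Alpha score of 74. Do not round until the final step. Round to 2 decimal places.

Mean-equated: 74 + (65.6 − 69.7) = 69.90
Linear-equated: (8.0/10.5)(74 − 69.7) + 65.6 = 68.876
Difference = 68.876 − 69.90 = -1.02

-1.02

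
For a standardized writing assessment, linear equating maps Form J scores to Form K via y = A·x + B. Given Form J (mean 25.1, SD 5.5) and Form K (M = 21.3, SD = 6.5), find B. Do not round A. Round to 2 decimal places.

-8.36

A = SD_Y / SD_X = 6.5 / 5.5 = 1.181818
B = M_Y − A·M_X = 21.3 − 1.181818 × 25.1 = -8.36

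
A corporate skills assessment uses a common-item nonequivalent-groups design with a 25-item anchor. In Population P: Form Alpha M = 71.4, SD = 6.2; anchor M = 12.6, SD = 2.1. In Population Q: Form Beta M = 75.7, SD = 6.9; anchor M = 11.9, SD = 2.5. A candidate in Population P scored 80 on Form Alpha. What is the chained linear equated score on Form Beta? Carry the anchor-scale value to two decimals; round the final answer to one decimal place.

85.7

Form Alpha → anchor (Population P): v = (2.1/6.2)(80 − 71.4) + 12.6 = 15.51
anchor → Form Beta (Population Q): y = (6.9/2.5)(15.51 − 11.9) + 75.7 = 85.7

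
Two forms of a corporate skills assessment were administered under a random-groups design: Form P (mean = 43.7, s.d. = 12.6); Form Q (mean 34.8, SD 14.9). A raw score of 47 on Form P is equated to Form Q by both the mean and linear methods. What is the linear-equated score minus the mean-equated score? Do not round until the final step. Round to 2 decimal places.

Mean-equated: 47 + (34.8 − 43.7) = 38.10
Linear-equated: (14.9/12.6)(47 − 43.7) + 34.8 = 38.702
Difference = 38.702 − 38.10 = 0.60

0.60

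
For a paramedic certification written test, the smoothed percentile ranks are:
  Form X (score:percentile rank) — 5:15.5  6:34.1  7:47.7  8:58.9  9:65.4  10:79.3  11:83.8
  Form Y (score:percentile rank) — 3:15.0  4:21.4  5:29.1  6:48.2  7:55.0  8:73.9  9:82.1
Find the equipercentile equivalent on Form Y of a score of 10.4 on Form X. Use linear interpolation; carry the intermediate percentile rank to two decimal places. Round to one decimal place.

8.9

PR of 10.4 on Form X: 79.3 + (10.4 − 10)/(11 − 10) × (83.8 − 79.3) = 81.10
On Form Y, PR 81.10 falls between score 8 (PR 73.9) and 9 (PR 82.1).
Interpolate: 8 + (81.10 − 73.9)/(82.1 − 73.9) × (9 − 8) = 8.9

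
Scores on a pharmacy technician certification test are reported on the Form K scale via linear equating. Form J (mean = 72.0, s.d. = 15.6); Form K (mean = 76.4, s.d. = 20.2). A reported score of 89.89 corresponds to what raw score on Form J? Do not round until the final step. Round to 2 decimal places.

Invert y = (SD_Y/SD_X)(x − M_X) + M_Y:
x = (SD_X/SD_Y)(y − M_Y) + M_X = (15.6/20.2)(89.89 − 76.4) + 72.0
x = 0.772277 × 13.490 + 72.0 = 82.42

82.42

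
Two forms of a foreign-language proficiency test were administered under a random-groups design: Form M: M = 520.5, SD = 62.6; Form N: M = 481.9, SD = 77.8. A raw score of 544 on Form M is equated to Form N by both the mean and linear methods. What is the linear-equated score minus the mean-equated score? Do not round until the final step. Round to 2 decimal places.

5.71

Mean-equated: 544 + (481.9 − 520.5) = 505.40
Linear-equated: (77.8/62.6)(544 − 520.5) + 481.9 = 511.106
Difference = 511.106 − 505.40 = 5.71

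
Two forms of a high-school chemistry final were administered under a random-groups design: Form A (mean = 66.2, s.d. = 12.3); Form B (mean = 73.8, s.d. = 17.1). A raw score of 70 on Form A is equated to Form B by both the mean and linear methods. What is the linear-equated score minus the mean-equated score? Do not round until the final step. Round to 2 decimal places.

1.48

Mean-equated: 70 + (73.8 − 66.2) = 77.60
Linear-equated: (17.1/12.3)(70 − 66.2) + 73.8 = 79.083
Difference = 79.083 − 77.60 = 1.48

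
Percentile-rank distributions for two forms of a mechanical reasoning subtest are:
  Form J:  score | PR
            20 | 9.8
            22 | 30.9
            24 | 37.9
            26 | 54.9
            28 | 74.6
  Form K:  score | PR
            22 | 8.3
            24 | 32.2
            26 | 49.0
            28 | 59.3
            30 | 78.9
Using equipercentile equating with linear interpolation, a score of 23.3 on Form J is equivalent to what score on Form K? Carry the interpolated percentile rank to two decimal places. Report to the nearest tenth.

24.4

PR of 23.3 on Form J: 30.9 + (23.3 − 22)/(24 − 22) × (37.9 − 30.9) = 35.45
On Form K, PR 35.45 falls between score 24 (PR 32.2) and 26 (PR 49.0).
Interpolate: 24 + (35.45 − 32.2)/(49.0 − 32.2) × (26 − 24) = 24.4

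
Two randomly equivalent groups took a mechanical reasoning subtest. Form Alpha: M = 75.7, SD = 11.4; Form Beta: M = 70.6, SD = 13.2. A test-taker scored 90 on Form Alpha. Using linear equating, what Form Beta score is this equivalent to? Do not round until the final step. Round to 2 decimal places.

87.16

Linear equating: y = (SD_Y/SD_X)(x − M_X) + M_Y
y = (13.2/11.4)(90 − 75.7) + 70.6
y = 1.157895 × 14.3 + 70.6 = 16.5579 + 70.6 = 87.16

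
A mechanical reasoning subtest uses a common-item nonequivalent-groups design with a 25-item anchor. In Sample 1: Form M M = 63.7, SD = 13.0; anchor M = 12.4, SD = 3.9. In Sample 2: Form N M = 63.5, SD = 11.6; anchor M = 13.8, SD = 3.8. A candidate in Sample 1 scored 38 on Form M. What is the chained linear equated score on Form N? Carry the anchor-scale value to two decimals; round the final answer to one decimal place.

Form M → anchor (Sample 1): v = (3.9/13.0)(38 − 63.7) + 12.4 = 4.69
anchor → Form N (Sample 2): y = (11.6/3.8)(4.69 − 13.8) + 63.5 = 35.7

35.7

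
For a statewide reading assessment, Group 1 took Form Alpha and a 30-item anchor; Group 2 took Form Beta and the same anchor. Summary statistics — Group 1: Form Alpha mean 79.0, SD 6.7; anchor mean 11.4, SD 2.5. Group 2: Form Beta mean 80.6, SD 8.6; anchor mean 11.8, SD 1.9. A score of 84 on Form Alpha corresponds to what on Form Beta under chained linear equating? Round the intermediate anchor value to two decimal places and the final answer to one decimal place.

Form Alpha → anchor (Group 1): v = (2.5/6.7)(84 − 79.0) + 11.4 = 13.27
anchor → Form Beta (Group 2): y = (8.6/1.9)(13.27 − 11.8) + 80.6 = 87.3

87.3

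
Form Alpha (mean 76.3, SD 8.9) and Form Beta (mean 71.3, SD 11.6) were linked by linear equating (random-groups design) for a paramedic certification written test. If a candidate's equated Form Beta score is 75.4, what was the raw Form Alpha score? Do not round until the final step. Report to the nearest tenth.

79.4

Invert y = (SD_Y/SD_X)(x − M_X) + M_Y:
x = (SD_X/SD_Y)(y − M_Y) + M_X = (8.9/11.6)(75.4 − 71.3) + 76.3
x = 0.767241 × 4.100 + 76.3 = 79.4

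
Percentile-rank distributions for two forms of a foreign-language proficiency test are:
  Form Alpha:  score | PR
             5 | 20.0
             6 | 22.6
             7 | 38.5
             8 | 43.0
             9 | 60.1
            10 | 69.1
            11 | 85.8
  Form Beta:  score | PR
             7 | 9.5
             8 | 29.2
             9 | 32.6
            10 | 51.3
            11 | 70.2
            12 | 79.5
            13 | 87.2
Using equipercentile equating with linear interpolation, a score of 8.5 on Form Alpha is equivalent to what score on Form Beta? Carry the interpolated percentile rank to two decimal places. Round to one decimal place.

PR of 8.5 on Form Alpha: 43.0 + (8.5 − 8)/(9 − 8) × (60.1 − 43.0) = 51.55
On Form Beta, PR 51.55 falls between score 10 (PR 51.3) and 11 (PR 70.2).
Interpolate: 10 + (51.55 − 51.3)/(70.2 − 51.3) × (11 − 10) = 10.0

10.0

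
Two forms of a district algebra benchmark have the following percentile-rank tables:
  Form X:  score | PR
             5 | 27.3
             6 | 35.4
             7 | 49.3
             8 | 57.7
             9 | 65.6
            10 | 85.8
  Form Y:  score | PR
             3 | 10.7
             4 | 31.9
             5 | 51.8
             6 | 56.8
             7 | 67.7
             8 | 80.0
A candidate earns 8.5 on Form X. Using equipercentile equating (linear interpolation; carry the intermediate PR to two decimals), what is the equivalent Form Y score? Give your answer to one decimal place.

PR of 8.5 on Form X: 57.7 + (8.5 − 8)/(9 − 8) × (65.6 − 57.7) = 61.65
On Form Y, PR 61.65 falls between score 6 (PR 56.8) and 7 (PR 67.7).
Interpolate: 6 + (61.65 − 56.8)/(67.7 − 56.8) × (7 − 6) = 6.4

6.4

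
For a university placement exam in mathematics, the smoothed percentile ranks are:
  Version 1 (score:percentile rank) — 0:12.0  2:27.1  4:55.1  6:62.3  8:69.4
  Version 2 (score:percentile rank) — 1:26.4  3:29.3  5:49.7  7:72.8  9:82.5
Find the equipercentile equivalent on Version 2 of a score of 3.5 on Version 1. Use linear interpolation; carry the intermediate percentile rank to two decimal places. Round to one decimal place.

PR of 3.5 on Version 1: 27.1 + (3.5 − 2)/(4 − 2) × (55.1 − 27.1) = 48.10
On Version 2, PR 48.10 falls between score 3 (PR 29.3) and 5 (PR 49.7).
Interpolate: 3 + (48.10 − 29.3)/(49.7 − 29.3) × (5 − 3) = 4.8

4.8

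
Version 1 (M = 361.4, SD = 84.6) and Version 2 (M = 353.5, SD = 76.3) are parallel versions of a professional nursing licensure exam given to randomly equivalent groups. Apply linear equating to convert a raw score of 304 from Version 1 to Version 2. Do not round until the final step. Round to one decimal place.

301.7

Linear equating: y = (SD_Y/SD_X)(x − M_X) + M_Y
y = (76.3/84.6)(304 − 361.4) + 353.5
y = 0.901891 × -57.4 + 353.5 = -51.7686 + 353.5 = 301.7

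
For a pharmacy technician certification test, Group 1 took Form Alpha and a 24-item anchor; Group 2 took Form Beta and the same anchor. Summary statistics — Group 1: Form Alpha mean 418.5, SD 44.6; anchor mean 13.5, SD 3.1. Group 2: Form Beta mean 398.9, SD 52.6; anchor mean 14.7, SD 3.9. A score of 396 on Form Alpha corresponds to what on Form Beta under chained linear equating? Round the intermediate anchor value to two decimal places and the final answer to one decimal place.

361.7

Form Alpha → anchor (Group 1): v = (3.1/44.6)(396 − 418.5) + 13.5 = 11.94
anchor → Form Beta (Group 2): y = (52.6/3.9)(11.94 − 14.7) + 398.9 = 361.7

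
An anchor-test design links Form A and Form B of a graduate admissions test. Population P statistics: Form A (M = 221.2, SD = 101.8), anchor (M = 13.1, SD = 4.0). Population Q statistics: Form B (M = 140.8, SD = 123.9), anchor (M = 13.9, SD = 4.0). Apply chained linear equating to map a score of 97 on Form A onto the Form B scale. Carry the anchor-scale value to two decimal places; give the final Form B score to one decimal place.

Form A → anchor (Population P): v = (4.0/101.8)(97 − 221.2) + 13.1 = 8.22
anchor → Form B (Population Q): y = (123.9/4.0)(8.22 − 13.9) + 140.8 = -35.1

-35.1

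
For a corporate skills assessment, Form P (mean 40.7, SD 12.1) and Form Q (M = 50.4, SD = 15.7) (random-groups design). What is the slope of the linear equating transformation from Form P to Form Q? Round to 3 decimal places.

A = SD_Y / SD_X = 15.7 / 12.1 = 1.298

1.298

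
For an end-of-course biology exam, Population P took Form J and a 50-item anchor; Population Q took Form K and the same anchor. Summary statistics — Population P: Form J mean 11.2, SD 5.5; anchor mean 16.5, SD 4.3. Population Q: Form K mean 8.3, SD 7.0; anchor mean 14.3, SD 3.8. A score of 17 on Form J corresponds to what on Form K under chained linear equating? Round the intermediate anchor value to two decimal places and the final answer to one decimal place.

Form J → anchor (Population P): v = (4.3/5.5)(17 − 11.2) + 16.5 = 21.03
anchor → Form K (Population Q): y = (7.0/3.8)(21.03 − 14.3) + 8.3 = 20.7

20.7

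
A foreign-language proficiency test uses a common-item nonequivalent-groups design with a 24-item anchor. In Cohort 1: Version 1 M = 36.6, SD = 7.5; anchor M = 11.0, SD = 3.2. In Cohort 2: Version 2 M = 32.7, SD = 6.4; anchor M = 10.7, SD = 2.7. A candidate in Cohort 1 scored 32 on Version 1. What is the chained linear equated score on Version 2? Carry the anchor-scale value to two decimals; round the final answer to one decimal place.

28.8

Version 1 → anchor (Cohort 1): v = (3.2/7.5)(32 − 36.6) + 11.0 = 9.04
anchor → Version 2 (Cohort 2): y = (6.4/2.7)(9.04 − 10.7) + 32.7 = 28.8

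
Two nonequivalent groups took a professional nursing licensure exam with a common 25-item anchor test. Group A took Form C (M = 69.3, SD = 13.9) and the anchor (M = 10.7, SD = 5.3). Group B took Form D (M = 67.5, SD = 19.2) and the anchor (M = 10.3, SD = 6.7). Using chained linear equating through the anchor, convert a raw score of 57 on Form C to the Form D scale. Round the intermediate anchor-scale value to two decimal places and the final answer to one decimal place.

Form C → anchor (Group A): v = (5.3/13.9)(57 − 69.3) + 10.7 = 6.01
anchor → Form D (Group B): y = (19.2/6.7)(6.01 − 10.3) + 67.5 = 55.2

55.2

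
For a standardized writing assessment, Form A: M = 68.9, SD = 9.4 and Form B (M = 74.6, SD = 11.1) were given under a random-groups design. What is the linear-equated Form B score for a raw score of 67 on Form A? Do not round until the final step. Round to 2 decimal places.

72.36

Linear equating: y = (SD_Y/SD_X)(x − M_X) + M_Y
y = (11.1/9.4)(67 − 68.9) + 74.6
y = 1.180851 × -1.9 + 74.6 = -2.2436 + 74.6 = 72.36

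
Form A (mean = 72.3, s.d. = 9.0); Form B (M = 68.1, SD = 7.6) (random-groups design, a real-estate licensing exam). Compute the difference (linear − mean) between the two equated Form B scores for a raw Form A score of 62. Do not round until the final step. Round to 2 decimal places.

1.60

Mean-equated: 62 + (68.1 − 72.3) = 57.80
Linear-equated: (7.6/9.0)(62 − 72.3) + 68.1 = 59.402
Difference = 59.402 − 57.80 = 1.60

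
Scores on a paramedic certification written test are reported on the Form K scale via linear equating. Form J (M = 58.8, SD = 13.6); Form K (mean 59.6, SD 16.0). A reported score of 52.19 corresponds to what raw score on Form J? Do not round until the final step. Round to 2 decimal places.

Invert y = (SD_Y/SD_X)(x − M_X) + M_Y:
x = (SD_X/SD_Y)(y − M_Y) + M_X = (13.6/16.0)(52.19 − 59.6) + 58.8
x = 0.850000 × -7.410 + 58.8 = 52.50

52.50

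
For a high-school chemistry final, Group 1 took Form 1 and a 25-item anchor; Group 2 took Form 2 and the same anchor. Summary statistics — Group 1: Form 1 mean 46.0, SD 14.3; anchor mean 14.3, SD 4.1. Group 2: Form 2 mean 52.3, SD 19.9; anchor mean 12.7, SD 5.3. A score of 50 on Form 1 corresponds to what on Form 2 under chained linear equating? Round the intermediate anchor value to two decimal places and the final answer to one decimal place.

62.6

Form 1 → anchor (Group 1): v = (4.1/14.3)(50 − 46.0) + 14.3 = 15.45
anchor → Form 2 (Group 2): y = (19.9/5.3)(15.45 − 12.7) + 52.3 = 62.6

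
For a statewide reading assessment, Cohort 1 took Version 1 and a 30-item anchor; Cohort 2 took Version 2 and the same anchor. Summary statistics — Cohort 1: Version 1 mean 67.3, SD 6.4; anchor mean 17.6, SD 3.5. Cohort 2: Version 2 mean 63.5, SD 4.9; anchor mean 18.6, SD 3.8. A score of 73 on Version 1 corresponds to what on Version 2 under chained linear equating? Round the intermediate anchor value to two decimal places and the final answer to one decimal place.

66.2

Version 1 → anchor (Cohort 1): v = (3.5/6.4)(73 − 67.3) + 17.6 = 20.72
anchor → Version 2 (Cohort 2): y = (4.9/3.8)(20.72 − 18.6) + 63.5 = 66.2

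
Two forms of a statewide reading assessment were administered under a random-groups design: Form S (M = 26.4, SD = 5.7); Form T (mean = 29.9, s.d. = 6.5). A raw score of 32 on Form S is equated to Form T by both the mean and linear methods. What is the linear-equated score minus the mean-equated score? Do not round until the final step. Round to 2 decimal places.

0.79

Mean-equated: 32 + (29.9 − 26.4) = 35.50
Linear-equated: (6.5/5.7)(32 − 26.4) + 29.9 = 36.286
Difference = 36.286 − 35.50 = 0.79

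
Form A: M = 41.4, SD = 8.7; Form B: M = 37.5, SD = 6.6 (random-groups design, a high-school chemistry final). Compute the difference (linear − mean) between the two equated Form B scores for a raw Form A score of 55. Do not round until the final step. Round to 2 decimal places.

Mean-equated: 55 + (37.5 − 41.4) = 51.10
Linear-equated: (6.6/8.7)(55 − 41.4) + 37.5 = 47.817
Difference = 47.817 − 51.10 = -3.28

-3.28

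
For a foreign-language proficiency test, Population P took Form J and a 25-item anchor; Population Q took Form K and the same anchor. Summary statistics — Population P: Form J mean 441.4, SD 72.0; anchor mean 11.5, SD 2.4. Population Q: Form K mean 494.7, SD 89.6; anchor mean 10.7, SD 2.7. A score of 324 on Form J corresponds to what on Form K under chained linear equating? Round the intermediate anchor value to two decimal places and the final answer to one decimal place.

Form J → anchor (Population P): v = (2.4/72.0)(324 − 441.4) + 11.5 = 7.59
anchor → Form K (Population Q): y = (89.6/2.7)(7.59 − 10.7) + 494.7 = 391.5

391.5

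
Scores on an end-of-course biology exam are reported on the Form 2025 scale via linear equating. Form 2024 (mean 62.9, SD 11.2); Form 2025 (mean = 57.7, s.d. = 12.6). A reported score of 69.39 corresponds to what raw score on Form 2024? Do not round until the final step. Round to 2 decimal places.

Invert y = (SD_Y/SD_X)(x − M_X) + M_Y:
x = (SD_X/SD_Y)(y − M_Y) + M_X = (11.2/12.6)(69.39 − 57.7) + 62.9
x = 0.888889 × 11.690 + 62.9 = 73.29

73.29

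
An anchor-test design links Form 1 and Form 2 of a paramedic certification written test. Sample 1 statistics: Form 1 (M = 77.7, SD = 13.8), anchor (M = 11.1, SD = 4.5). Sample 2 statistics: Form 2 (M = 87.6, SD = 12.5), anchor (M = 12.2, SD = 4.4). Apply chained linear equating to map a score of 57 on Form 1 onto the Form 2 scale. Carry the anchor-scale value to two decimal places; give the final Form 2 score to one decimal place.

65.3

Form 1 → anchor (Sample 1): v = (4.5/13.8)(57 − 77.7) + 11.1 = 4.35
anchor → Form 2 (Sample 2): y = (12.5/4.4)(4.35 − 12.2) + 87.6 = 65.3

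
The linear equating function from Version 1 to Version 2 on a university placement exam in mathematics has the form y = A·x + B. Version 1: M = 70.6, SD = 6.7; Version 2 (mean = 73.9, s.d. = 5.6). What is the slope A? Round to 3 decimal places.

0.836

A = SD_Y / SD_X = 5.6 / 6.7 = 0.836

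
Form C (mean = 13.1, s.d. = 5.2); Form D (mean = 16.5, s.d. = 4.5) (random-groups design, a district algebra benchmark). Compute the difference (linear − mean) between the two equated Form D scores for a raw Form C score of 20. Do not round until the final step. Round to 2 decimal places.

Mean-equated: 20 + (16.5 − 13.1) = 23.40
Linear-equated: (4.5/5.2)(20 − 13.1) + 16.5 = 22.471
Difference = 22.471 − 23.40 = -0.93

-0.93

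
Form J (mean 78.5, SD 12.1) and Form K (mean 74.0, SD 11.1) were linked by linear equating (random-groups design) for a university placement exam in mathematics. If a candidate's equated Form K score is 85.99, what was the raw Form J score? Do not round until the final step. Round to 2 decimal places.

Invert y = (SD_Y/SD_X)(x − M_X) + M_Y:
x = (SD_X/SD_Y)(y − M_Y) + M_X = (12.1/11.1)(85.99 − 74.0) + 78.5
x = 1.090090 × 11.990 + 78.5 = 91.57

91.57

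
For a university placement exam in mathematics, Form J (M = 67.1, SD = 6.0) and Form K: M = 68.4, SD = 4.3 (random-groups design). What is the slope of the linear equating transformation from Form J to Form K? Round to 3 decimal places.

0.717

A = SD_Y / SD_X = 4.3 / 6.0 = 0.717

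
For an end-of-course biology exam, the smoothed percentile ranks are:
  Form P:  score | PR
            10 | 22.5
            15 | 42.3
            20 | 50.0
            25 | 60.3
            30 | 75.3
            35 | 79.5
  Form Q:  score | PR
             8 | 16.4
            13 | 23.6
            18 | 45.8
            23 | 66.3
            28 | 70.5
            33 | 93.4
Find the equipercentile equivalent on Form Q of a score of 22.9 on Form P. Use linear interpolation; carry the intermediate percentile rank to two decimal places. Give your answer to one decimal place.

PR of 22.9 on Form P: 50.0 + (22.9 − 20)/(25 − 20) × (60.3 − 50.0) = 55.97
On Form Q, PR 55.97 falls between score 18 (PR 45.8) and 23 (PR 66.3).
Interpolate: 18 + (55.97 − 45.8)/(66.3 − 45.8) × (23 − 18) = 20.5

20.5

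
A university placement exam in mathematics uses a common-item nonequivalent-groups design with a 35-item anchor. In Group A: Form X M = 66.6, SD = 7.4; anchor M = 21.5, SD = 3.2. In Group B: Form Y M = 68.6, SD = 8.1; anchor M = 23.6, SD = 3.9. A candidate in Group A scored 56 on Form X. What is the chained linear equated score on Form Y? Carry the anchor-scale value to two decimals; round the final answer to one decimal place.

Form X → anchor (Group A): v = (3.2/7.4)(56 − 66.6) + 21.5 = 16.92
anchor → Form Y (Group B): y = (8.1/3.9)(16.92 − 23.6) + 68.6 = 54.7

54.7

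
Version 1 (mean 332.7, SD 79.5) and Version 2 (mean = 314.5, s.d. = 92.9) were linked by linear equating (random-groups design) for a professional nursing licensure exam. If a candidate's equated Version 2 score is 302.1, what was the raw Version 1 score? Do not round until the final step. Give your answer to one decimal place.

Invert y = (SD_Y/SD_X)(x − M_X) + M_Y:
x = (SD_X/SD_Y)(y − M_Y) + M_X = (79.5/92.9)(302.1 − 314.5) + 332.7
x = 0.855759 × -12.400 + 332.7 = 322.1

322.1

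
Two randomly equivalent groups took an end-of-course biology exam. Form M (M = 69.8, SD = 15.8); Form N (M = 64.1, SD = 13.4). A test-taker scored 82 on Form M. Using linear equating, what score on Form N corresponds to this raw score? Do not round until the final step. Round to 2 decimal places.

74.45

Linear equating: y = (SD_Y/SD_X)(x − M_X) + M_Y
y = (13.4/15.8)(82 − 69.8) + 64.1
y = 0.848101 × 12.2 + 64.1 = 10.3468 + 64.1 = 74.45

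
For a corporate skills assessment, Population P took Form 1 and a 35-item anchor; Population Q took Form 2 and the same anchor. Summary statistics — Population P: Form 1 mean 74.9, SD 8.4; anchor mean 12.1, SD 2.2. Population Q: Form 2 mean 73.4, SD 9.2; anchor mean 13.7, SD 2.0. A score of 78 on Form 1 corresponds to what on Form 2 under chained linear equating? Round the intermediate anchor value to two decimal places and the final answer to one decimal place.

69.8

Form 1 → anchor (Population P): v = (2.2/8.4)(78 − 74.9) + 12.1 = 12.91
anchor → Form 2 (Population Q): y = (9.2/2.0)(12.91 − 13.7) + 73.4 = 69.8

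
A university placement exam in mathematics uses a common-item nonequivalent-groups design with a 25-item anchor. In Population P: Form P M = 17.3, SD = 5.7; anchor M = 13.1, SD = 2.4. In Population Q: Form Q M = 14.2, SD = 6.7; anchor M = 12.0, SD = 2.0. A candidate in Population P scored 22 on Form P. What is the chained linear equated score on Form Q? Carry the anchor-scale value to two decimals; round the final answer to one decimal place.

Form P → anchor (Population P): v = (2.4/5.7)(22 − 17.3) + 13.1 = 15.08
anchor → Form Q (Population Q): y = (6.7/2.0)(15.08 − 12.0) + 14.2 = 24.5

24.5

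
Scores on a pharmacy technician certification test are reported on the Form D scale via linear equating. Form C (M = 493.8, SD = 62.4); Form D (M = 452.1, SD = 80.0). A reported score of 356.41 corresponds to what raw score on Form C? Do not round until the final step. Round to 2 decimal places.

Invert y = (SD_Y/SD_X)(x − M_X) + M_Y:
x = (SD_X/SD_Y)(y − M_Y) + M_X = (62.4/80.0)(356.41 − 452.1) + 493.8
x = 0.780000 × -95.690 + 493.8 = 419.16

419.16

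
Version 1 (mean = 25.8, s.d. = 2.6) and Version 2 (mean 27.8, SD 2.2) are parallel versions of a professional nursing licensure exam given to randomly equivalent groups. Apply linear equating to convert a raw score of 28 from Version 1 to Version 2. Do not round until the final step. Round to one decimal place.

29.7

Linear equating: y = (SD_Y/SD_X)(x − M_X) + M_Y
y = (2.2/2.6)(28 − 25.8) + 27.8
y = 0.846154 × 2.2 + 27.8 = 1.8615 + 27.8 = 29.7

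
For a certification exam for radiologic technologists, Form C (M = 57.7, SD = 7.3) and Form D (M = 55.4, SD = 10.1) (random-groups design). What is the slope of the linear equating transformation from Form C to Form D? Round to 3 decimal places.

A = SD_Y / SD_X = 10.1 / 7.3 = 1.384

1.384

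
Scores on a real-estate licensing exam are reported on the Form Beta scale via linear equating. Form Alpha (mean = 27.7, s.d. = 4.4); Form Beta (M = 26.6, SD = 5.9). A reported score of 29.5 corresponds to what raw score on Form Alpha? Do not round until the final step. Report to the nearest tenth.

29.9

Invert y = (SD_Y/SD_X)(x − M_X) + M_Y:
x = (SD_X/SD_Y)(y − M_Y) + M_X = (4.4/5.9)(29.5 − 26.6) + 27.7
x = 0.745763 × 2.900 + 27.7 = 29.9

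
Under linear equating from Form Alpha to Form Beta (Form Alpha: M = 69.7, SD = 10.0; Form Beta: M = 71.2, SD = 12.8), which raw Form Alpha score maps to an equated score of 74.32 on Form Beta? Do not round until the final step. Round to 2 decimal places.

Invert y = (SD_Y/SD_X)(x − M_X) + M_Y:
x = (SD_X/SD_Y)(y − M_Y) + M_X = (10.0/12.8)(74.32 − 71.2) + 69.7
x = 0.781250 × 3.120 + 69.7 = 72.14

72.14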